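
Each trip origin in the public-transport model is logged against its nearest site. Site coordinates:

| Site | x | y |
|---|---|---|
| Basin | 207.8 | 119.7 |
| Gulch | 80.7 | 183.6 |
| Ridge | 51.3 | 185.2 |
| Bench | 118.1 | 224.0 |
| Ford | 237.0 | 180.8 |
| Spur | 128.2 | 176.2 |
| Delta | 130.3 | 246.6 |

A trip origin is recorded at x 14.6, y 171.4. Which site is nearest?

Ridge

Squared distances to each site:
Basin: 39999.130; Gulch: 4518.050; Ridge: 1537.330; Bench: 13479.010; Ford: 49550.120; Spur: 12928.000; Delta: 19041.530.
Minimum at Ridge.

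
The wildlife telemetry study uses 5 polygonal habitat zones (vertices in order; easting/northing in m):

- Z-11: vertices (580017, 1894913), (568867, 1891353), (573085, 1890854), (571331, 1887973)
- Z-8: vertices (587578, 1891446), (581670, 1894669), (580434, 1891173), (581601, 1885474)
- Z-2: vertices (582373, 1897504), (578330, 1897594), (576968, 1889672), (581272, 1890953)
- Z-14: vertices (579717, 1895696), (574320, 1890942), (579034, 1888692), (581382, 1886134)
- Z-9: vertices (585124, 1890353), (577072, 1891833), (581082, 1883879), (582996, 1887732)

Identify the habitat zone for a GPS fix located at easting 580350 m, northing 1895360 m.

Z-2

Cast a ray rightward from (580350, 1895360). For each polygon, the edges (by vertex number in listed order) whose endpoints lie on opposite sides of northing = 1895360, where each meets that height, and whether that is right or left of the point:
Z-11: no edge straddles that height → 0 crossings.
Z-8: no edge straddles that height → 0 crossings.
Z-2: 2–3 at easting≈577945.9 (left), 4–1 at easting≈582012.7 (right) → 1 crossing.
Z-14: 1–2 at easting≈579335.6 (left), 4–1 at easting≈579775.5 (left) → 0 crossings.
Z-9: no edge straddles that height → 0 crossings.
Only Z-2 has an odd count, so the point is inside Z-2.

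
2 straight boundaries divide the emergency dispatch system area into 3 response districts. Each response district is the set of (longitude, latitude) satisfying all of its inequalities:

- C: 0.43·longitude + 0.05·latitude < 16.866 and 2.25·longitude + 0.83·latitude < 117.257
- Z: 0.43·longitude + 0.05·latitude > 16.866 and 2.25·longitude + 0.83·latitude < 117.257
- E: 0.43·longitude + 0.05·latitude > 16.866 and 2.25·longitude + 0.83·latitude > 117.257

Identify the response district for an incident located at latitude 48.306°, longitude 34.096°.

0.43·34.096 + 0.05·48.306 = 17.077, which is > 16.866
2.25·34.096 + 0.83·48.306 = 116.810, which is < 117.257
This sign pattern matches Z.

Z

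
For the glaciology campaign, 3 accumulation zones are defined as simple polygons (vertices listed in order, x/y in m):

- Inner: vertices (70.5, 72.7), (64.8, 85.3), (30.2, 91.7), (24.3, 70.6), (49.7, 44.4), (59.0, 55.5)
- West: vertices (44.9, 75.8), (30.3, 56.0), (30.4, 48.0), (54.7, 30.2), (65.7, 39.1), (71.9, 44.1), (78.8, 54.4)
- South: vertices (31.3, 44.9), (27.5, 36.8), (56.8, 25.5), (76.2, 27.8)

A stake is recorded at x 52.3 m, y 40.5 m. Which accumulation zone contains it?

West

Cast a ray rightward from (52.3, 40.5). For each polygon, the edges (by vertex number in listed order) whose endpoints lie on opposite sides of y = 40.5, where each meets that height, and whether that is right or left of the point:
Inner: no edge straddles that height → 0 crossings.
West: 3–4 at x≈40.64 (left), 5–6 at x≈67.44 (right) → 1 crossing.
South: 1–2 at x≈29.24 (left), 4–1 at x≈42.85 (left) → 0 crossings.
Only West has an odd count, so the point is inside West.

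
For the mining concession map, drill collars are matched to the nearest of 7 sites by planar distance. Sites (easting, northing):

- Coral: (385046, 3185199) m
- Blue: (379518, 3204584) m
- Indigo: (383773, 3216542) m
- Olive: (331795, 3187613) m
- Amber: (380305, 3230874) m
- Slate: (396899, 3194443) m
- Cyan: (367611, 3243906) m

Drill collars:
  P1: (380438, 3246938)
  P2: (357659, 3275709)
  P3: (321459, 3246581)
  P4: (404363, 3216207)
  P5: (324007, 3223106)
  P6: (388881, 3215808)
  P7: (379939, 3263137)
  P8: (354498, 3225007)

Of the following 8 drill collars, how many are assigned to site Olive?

1

P1 → Cyan
P2 → Cyan
P3 → Cyan
P4 → Indigo
P5 → Olive
P6 → Indigo
P7 → Cyan
P8 → Cyan
1 of the 8 goes to Olive.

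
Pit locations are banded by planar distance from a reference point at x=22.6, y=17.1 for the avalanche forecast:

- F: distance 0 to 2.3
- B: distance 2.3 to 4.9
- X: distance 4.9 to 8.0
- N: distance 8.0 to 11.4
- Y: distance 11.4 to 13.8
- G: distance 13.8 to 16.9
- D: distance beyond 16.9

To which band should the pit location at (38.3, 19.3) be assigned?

Distance = √((38.3−22.6)² + (19.3−17.1)²) = √(246.490 + 4.840) = 15.853.
13.8 ≤ 15.853 < 16.9 → G.

G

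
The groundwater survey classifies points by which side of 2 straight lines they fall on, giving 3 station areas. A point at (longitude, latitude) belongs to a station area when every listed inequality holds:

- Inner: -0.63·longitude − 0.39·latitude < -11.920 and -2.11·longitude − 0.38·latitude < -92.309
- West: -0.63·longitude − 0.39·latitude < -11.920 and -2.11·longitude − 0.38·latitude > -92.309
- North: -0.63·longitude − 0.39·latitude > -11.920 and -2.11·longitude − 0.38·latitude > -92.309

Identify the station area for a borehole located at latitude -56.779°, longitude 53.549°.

-0.63·53.549 − 0.39·-56.779 = -11.592, which is > -11.920
-2.11·53.549 − 0.38·-56.779 = -91.412, which is > -92.309
This sign pattern matches North.

North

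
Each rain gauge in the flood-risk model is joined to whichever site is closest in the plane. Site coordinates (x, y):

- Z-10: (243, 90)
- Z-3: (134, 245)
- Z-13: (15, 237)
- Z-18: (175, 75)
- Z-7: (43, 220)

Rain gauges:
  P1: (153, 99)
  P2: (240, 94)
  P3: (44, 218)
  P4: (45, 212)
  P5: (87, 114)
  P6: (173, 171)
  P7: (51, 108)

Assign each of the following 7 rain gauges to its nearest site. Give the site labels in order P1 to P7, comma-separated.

Z-18, Z-10, Z-7, Z-7, Z-18, Z-3, Z-7

P1 → Z-18 (d²=1060.00)
P2 → Z-10 (d²=25.00)
P3 → Z-7 (d²=5.00)
P4 → Z-7 (d²=68.00)
P5 → Z-18 (d²=9265.00)
P6 → Z-3 (d²=6997.00)
P7 → Z-7 (d²=12608.00)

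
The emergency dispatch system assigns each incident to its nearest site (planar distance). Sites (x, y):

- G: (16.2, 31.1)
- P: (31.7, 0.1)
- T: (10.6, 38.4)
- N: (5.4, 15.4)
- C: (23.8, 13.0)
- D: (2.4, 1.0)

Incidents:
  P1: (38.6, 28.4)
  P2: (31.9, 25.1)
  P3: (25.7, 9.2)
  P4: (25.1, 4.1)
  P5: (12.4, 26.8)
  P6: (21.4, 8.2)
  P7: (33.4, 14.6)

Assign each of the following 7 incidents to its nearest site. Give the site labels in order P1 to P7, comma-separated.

C, C, C, P, G, C, C

P1 → C (d²=456.20)
P2 → C (d²=212.02)
P3 → C (d²=18.05)
P4 → P (d²=59.56)
P5 → G (d²=32.93)
P6 → C (d²=28.80)
P7 → C (d²=94.72)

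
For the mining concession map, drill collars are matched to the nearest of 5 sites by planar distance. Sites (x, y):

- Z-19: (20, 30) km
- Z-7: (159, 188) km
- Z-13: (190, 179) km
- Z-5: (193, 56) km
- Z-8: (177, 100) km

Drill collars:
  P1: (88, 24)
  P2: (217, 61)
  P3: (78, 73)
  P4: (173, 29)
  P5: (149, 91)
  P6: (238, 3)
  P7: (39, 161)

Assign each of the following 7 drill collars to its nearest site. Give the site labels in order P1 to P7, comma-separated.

Z-19, Z-5, Z-19, Z-5, Z-8, Z-5, Z-7

P1 → Z-19 (d²=4660.00)
P2 → Z-5 (d²=601.00)
P3 → Z-19 (d²=5213.00)
P4 → Z-5 (d²=1129.00)
P5 → Z-8 (d²=865.00)
P6 → Z-5 (d²=4834.00)
P7 → Z-7 (d²=15129.00)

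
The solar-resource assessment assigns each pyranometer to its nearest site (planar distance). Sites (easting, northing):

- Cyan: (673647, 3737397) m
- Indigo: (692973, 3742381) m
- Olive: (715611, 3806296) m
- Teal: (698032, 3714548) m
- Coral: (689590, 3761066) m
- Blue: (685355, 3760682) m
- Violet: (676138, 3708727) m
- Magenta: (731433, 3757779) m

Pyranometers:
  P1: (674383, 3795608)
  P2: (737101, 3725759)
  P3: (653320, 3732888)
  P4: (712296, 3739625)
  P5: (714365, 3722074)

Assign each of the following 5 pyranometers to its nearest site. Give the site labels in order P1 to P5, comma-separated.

Blue, Magenta, Cyan, Indigo, Teal

P1 → Blue (d²=1340210260.00)
P2 → Magenta (d²=1057406624.00)
P3 → Cyan (d²=433518010.00)
P4 → Indigo (d²=380973865.00)
P5 → Teal (d²=323407565.00)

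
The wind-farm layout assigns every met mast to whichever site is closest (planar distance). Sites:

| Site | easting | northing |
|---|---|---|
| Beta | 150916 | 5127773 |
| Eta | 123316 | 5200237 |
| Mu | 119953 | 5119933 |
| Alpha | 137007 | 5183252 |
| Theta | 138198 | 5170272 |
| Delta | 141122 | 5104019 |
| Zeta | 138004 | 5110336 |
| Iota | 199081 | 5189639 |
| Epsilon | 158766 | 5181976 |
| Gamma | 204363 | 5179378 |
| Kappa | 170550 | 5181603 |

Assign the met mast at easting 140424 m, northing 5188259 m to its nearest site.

Alpha

Squared distances to each site:
Beta: 3768638260.000; Eta: 436156148.000; Mu: 5087504117.000; Alpha: 36745938.000; Theta: 328487245.000; Delta: 7096864804.000; Zeta: 6077850329.000; Iota: 3442548049.000; Epsilon: 375905053.000; Gamma: 4167067882.000; Kappa: 951878212.000.
Minimum at Alpha.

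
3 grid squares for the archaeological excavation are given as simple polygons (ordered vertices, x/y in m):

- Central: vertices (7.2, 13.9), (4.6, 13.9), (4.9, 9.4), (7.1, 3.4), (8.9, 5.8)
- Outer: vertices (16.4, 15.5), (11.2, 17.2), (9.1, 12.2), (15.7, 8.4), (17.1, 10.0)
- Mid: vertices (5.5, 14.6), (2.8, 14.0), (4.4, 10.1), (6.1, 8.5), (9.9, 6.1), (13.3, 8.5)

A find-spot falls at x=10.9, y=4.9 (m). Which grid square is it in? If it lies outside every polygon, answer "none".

Cast a ray rightward from (10.9, 4.9). For each polygon, the edges (by vertex number in listed order) whose endpoints lie on opposite sides of y = 4.9, where each meets that height, and whether that is right or left of the point:
Central: 3–4 at x≈6.55 (left), 4–5 at x≈8.23 (left) → 0 crossings.
Outer: no edge straddles that height → 0 crossings.
Mid: no edge straddles that height → 0 crossings.
All counts are even, so the point lies outside every listed polygon.

none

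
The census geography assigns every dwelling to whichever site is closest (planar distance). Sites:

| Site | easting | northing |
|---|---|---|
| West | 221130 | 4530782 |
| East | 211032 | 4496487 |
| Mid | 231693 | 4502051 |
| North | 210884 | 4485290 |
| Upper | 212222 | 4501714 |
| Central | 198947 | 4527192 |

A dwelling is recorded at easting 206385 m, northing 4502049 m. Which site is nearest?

Squared distances to each site:
West: 1043000314.000; East: 52530453.000; Mid: 640494868.000; North: 301105082.000; Upper: 34182794.000; Central: 687494293.000.
Minimum at Upper.

Upper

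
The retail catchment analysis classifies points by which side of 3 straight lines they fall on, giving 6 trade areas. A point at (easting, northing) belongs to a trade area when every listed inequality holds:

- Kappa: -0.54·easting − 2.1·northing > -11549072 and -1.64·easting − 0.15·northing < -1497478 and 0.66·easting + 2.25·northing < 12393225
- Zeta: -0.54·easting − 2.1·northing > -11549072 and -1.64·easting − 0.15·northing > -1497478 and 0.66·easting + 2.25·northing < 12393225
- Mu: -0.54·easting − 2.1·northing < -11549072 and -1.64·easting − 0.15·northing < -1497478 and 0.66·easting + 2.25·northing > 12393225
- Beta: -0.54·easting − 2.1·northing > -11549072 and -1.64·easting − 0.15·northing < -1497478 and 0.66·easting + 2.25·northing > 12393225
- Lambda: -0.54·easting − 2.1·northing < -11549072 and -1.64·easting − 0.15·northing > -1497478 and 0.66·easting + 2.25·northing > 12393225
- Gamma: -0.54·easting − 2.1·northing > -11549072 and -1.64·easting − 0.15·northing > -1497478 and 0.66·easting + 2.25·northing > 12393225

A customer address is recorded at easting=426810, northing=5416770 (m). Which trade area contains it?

-0.54·426810 − 2.1·5416770 = -11605694.400, which is < -11549072
-1.64·426810 − 0.15·5416770 = -1512483.900, which is < -1497478
0.66·426810 + 2.25·5416770 = 12469427.100, which is > 12393225
This sign pattern matches Mu.

Mu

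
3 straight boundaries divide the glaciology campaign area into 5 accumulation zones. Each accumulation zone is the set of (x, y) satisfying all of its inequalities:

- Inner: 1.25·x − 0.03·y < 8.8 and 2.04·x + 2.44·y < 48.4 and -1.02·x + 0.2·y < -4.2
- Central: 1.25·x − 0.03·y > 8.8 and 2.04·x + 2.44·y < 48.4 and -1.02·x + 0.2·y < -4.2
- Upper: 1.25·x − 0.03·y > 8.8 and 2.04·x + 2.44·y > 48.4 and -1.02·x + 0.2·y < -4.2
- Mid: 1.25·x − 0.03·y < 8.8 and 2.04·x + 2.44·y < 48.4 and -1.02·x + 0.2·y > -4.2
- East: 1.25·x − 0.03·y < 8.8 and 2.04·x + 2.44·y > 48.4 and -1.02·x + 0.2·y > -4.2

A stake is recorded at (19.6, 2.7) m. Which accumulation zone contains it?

1.25·19.6 − 0.03·2.7 = 24.419, which is > 8.8
2.04·19.6 + 2.44·2.7 = 46.572, which is < 48.4
-1.02·19.6 + 0.2·2.7 = -19.452, which is < -4.2
This sign pattern matches Central.

Central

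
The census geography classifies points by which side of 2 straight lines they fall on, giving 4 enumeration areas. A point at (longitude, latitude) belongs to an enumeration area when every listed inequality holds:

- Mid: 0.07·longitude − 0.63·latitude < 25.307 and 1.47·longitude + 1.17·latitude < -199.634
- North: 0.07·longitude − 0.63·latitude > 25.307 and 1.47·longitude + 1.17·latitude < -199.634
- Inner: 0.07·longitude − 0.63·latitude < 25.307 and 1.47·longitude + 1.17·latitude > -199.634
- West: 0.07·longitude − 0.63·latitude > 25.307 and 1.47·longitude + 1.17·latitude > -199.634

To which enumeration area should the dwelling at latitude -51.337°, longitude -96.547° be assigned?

North

0.07·-96.547 − 0.63·-51.337 = 25.584, which is > 25.307
1.47·-96.547 + 1.17·-51.337 = -201.988, which is < -199.634
This sign pattern matches North.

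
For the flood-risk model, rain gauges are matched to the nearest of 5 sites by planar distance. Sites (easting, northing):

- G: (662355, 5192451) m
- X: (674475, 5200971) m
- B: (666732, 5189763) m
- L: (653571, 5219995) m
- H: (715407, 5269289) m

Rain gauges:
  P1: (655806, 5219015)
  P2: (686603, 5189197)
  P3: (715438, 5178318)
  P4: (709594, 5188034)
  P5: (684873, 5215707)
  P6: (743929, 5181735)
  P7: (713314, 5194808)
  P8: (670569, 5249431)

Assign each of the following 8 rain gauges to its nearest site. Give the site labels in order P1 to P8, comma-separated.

L, X, X, X, X, X, X, L

P1 → L (d²=5955625.00)
P2 → X (d²=285715460.00)
P3 → X (d²=2191125778.00)
P4 → X (d²=1400710130.00)
P5 → X (d²=325268100.00)
P6 → X (d²=5193881812.00)
P7 → X (d²=1546450490.00)
P8 → L (d²=1155410100.00)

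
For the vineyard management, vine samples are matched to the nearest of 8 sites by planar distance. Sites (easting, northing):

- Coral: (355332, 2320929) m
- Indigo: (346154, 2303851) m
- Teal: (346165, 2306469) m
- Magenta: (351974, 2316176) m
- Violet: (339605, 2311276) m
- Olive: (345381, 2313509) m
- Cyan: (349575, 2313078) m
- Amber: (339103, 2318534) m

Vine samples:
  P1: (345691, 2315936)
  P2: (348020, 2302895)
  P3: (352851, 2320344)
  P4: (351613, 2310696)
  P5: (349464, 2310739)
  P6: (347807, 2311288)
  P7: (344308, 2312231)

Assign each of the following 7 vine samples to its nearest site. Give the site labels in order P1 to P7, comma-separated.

Olive, Indigo, Coral, Cyan, Cyan, Cyan, Olive

P1 → Olive (d²=5986429.00)
P2 → Indigo (d²=4395892.00)
P3 → Coral (d²=6497586.00)
P4 → Cyan (d²=9827368.00)
P5 → Cyan (d²=5483242.00)
P6 → Cyan (d²=6329924.00)
P7 → Olive (d²=2784613.00)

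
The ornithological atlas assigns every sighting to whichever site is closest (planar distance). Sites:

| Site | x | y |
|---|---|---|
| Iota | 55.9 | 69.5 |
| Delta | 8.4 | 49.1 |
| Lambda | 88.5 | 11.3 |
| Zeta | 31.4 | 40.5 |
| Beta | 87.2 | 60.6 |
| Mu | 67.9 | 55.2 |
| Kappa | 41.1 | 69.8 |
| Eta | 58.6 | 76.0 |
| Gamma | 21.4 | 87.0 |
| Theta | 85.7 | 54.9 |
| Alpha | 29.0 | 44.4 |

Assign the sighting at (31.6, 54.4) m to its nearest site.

Alpha

Squared distances to each site:
Iota: 818.500; Delta: 566.330; Lambda: 5095.220; Zeta: 193.250; Beta: 3129.800; Mu: 1318.330; Kappa: 327.410; Eta: 1195.560; Gamma: 1166.800; Theta: 2927.060; Alpha: 106.760.
Minimum at Alpha.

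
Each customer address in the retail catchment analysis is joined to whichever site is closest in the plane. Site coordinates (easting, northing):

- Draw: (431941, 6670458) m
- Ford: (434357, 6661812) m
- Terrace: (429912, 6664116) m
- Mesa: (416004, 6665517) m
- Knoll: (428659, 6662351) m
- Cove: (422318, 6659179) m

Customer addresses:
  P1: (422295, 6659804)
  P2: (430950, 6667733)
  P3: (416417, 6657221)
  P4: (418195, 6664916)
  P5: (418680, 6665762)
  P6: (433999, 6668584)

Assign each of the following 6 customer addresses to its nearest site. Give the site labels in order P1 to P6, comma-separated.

Cove, Draw, Cove, Mesa, Mesa, Draw

P1 → Cove (d²=391154.00)
P2 → Draw (d²=8407706.00)
P3 → Cove (d²=38655565.00)
P4 → Mesa (d²=5161682.00)
P5 → Mesa (d²=7221001.00)
P6 → Draw (d²=7747240.00)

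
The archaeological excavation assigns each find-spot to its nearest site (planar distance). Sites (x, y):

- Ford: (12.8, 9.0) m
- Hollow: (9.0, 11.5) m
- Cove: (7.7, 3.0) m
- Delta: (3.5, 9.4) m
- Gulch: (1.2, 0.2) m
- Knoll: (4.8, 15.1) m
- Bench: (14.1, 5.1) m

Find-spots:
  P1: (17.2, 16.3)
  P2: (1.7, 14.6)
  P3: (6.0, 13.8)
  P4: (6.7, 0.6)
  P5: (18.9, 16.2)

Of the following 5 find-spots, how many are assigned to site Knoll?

2

P1 → Ford
P2 → Knoll
P3 → Knoll
P4 → Cove
P5 → Ford
2 of the 5 go to Knoll.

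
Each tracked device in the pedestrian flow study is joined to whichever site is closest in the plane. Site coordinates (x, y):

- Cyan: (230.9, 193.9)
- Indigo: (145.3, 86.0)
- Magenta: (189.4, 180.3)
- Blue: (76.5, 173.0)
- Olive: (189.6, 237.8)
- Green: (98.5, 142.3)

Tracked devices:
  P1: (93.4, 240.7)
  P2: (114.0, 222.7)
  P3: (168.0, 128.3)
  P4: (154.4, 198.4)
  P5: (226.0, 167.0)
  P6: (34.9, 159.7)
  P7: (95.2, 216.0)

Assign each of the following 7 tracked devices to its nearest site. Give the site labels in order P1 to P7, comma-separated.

P1 → Blue (d²=4868.90)
P2 → Blue (d²=3876.34)
P3 → Indigo (d²=2304.58)
P4 → Magenta (d²=1552.61)
P5 → Cyan (d²=747.62)
P6 → Blue (d²=1907.45)
P7 → Blue (d²=2198.69)

Blue, Blue, Indigo, Magenta, Cyan, Blue, Blue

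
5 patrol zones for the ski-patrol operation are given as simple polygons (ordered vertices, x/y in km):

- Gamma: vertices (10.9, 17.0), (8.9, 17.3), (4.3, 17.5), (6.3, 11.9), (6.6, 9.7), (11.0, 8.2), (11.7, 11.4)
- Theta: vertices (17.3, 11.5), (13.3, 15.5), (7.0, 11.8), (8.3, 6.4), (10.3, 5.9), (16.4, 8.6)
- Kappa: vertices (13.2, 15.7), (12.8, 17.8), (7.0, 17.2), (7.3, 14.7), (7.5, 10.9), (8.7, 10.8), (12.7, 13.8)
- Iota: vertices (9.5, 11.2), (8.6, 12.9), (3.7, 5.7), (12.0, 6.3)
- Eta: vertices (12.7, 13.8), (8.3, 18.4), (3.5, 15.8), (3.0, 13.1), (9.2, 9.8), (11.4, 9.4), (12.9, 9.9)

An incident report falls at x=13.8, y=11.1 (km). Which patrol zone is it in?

Cast a ray rightward from (13.8, 11.1). For each polygon, the edges (by vertex number in listed order) whose endpoints lie on opposite sides of y = 11.1, where each meets that height, and whether that is right or left of the point:
Gamma: 4–5 at x≈6.41 (left), 6–7 at x≈11.63 (left) → 0 crossings.
Theta: 3–4 at x≈7.17 (left), 6–1 at x≈17.18 (right) → 1 crossing.
Kappa: 4–5 at x≈7.49 (left), 6–7 at x≈9.10 (left) → 0 crossings.
Iota: 2–3 at x≈7.37 (left), 4–1 at x≈9.55 (left) → 0 crossings.
Eta: 4–5 at x≈6.76 (left), 7–1 at x≈12.84 (left) → 0 crossings.
Only Theta has an odd count, so the point is inside Theta.

Theta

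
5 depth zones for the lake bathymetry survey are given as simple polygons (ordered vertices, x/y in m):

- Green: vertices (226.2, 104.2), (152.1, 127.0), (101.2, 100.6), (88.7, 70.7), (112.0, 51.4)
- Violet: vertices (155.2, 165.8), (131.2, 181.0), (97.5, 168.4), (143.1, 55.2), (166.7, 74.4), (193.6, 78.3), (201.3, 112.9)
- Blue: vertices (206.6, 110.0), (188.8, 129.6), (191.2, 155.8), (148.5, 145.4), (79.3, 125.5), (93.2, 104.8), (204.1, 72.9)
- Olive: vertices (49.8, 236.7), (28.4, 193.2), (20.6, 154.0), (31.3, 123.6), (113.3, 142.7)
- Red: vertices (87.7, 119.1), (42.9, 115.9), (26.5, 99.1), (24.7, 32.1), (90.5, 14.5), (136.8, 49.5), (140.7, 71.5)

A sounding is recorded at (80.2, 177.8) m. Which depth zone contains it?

Cast a ray rightward from (80.2, 177.8). For each polygon, the edges (by vertex number in listed order) whose endpoints lie on opposite sides of y = 177.8, where each meets that height, and whether that is right or left of the point:
Green: no edge straddles that height → 0 crossings.
Violet: 1–2 at x≈136.25 (right), 2–3 at x≈122.64 (right) → 2 crossings.
Blue: no edge straddles that height → 0 crossings.
Olive: 2–3 at x≈25.34 (left), 5–1 at x≈89.59 (right) → 1 crossing.
Red: no edge straddles that height → 0 crossings.
Only Olive has an odd count, so the point is inside Olive.

Olive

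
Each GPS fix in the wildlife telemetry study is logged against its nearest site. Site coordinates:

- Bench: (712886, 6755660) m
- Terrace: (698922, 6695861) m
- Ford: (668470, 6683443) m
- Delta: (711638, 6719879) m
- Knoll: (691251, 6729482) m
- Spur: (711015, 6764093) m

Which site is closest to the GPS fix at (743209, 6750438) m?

Squared distances to each site:
Bench: 946753613.000; Terrace: 4939987298.000; Ford: 10074248146.000; Delta: 1930580522.000; Knoll: 3138787700.000; Spur: 1222912661.000.
Minimum at Bench.

Bench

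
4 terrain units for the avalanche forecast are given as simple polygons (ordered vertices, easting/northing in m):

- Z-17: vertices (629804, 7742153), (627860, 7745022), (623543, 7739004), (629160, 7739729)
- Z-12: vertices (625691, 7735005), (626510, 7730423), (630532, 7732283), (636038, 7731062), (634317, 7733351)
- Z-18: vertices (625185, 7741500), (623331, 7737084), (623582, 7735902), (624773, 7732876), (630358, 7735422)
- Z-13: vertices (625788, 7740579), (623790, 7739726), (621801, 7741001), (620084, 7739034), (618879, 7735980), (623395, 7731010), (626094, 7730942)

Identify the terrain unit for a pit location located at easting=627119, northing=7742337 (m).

Cast a ray rightward from (627119, 7742337). For each polygon, the edges (by vertex number in listed order) whose endpoints lie on opposite sides of northing = 7742337, where each meets that height, and whether that is right or left of the point:
Z-17: 1–2 at easting≈629679.3 (right), 2–3 at easting≈625933.9 (left) → 1 crossing.
Z-12: no edge straddles that height → 0 crossings.
Z-18: no edge straddles that height → 0 crossings.
Z-13: no edge straddles that height → 0 crossings.
Only Z-17 has an odd count, so the point is inside Z-17.

Z-17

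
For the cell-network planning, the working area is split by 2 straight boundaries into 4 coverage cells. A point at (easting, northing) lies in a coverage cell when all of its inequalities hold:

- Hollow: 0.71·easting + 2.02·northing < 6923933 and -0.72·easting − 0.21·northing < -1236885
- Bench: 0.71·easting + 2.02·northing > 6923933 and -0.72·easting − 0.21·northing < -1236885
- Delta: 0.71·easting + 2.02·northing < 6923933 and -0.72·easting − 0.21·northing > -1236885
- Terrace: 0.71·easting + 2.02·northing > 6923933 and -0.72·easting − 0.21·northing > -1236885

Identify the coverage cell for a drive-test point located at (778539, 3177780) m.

Terrace

0.71·778539 + 2.02·3177780 = 6971878.290, which is > 6923933
-0.72·778539 − 0.21·3177780 = -1227881.880, which is > -1236885
This sign pattern matches Terrace.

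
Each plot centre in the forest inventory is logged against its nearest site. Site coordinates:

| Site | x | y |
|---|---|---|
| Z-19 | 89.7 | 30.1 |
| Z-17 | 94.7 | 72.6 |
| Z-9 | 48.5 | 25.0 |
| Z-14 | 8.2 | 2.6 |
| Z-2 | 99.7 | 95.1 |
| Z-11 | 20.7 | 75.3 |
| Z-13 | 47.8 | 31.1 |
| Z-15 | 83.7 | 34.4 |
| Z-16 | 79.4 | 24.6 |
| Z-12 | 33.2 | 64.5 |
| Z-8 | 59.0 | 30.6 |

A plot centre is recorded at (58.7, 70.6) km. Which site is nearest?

Squared distances to each site:
Z-19: 2601.250; Z-17: 1300.000; Z-9: 2183.400; Z-14: 7174.250; Z-2: 2281.250; Z-11: 1466.090; Z-13: 1679.060; Z-15: 1935.440; Z-16: 2544.490; Z-12: 687.460; Z-8: 1600.090.
Minimum at Z-12.

Z-12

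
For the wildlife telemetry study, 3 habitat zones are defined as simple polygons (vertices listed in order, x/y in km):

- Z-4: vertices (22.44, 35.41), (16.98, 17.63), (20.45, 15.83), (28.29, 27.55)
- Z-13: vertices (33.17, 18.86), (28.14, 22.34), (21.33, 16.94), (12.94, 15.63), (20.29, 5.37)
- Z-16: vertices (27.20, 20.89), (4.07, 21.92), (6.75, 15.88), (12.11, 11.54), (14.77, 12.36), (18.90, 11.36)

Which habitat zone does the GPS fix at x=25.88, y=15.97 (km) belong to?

Cast a ray rightward from (25.88, 15.97). For each polygon, the edges (by vertex number in listed order) whose endpoints lie on opposite sides of y = 15.97, where each meets that height, and whether that is right or left of the point:
Z-4: 2–3 at x≈20.180 (left), 3–4 at x≈20.544 (left) → 0 crossings.
Z-13: 3–4 at x≈15.118 (left), 5–1 at x≈30.411 (right) → 1 crossing.
Z-16: 2–3 at x≈6.710 (left), 6–1 at x≈22.915 (left) → 0 crossings.
Only Z-13 has an odd count, so the point is inside Z-13.

Z-13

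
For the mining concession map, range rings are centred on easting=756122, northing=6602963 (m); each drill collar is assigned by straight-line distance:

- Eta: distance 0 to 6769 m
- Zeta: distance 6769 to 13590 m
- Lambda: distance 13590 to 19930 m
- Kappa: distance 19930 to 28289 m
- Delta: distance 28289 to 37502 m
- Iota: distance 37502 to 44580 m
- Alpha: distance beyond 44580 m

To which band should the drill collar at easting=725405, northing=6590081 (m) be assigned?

Delta

Distance = √((725405−756122)² + (6590081−6602963)²) = √(943534089.000 + 165945924.000) = 33308.858 m.
28289 ≤ 33308.858 < 37502 → Delta.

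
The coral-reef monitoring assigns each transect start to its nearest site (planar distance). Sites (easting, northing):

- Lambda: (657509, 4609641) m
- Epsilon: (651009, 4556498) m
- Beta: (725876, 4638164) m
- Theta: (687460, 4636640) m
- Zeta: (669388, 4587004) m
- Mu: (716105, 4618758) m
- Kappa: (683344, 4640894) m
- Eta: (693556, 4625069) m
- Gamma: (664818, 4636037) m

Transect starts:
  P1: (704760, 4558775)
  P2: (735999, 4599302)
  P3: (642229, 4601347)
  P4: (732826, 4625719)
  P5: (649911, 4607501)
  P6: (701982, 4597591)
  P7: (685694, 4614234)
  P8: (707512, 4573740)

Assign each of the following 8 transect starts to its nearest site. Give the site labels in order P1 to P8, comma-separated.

P1 → Zeta (d²=2048054825.00)
P2 → Mu (d²=774307172.00)
P3 → Lambda (d²=302268836.00)
P4 → Beta (d²=203180525.00)
P5 → Lambda (d²=62309204.00)
P6 → Mu (d²=647501018.00)
P7 → Eta (d²=179208269.00)
P8 → Zeta (d²=1629373072.00)

Zeta, Mu, Lambda, Beta, Lambda, Mu, Eta, Zeta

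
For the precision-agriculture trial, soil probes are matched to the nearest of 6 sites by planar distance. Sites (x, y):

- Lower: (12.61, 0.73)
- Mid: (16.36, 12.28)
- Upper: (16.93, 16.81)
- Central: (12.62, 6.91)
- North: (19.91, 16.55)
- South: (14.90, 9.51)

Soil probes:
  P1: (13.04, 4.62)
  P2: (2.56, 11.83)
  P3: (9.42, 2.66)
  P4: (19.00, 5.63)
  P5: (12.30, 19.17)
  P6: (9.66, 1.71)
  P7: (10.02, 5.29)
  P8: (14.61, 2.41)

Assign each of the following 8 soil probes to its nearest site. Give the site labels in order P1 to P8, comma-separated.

Central, Central, Lower, South, Upper, Lower, Central, Lower

P1 → Central (d²=5.42)
P2 → Central (d²=125.41)
P3 → Lower (d²=13.90)
P4 → South (d²=31.86)
P5 → Upper (d²=27.01)
P6 → Lower (d²=9.66)
P7 → Central (d²=9.38)
P8 → Lower (d²=6.82)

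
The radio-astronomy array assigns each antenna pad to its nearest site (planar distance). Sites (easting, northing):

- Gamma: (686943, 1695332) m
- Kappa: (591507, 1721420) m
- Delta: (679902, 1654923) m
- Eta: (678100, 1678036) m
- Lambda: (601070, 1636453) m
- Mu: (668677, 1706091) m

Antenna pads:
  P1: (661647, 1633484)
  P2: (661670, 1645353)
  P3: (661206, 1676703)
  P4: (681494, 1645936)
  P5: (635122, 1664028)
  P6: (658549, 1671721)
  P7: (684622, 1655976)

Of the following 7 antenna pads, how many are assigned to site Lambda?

1

P1 → Delta
P2 → Delta
P3 → Eta
P4 → Delta
P5 → Lambda
P6 → Eta
P7 → Delta
1 of the 7 goes to Lambda.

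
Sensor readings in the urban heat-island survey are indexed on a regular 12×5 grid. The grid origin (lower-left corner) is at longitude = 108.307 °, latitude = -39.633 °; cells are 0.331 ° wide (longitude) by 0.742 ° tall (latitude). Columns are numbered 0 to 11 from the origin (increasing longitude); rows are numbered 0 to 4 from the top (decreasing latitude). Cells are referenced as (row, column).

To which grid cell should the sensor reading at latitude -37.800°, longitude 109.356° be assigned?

Column index: ⌊(109.356 − 108.307) / 0.331⌋ = ⌊3.169⌋ = 3
Row offset from origin: ⌊(-37.800 − -39.633) / 0.742⌋ = ⌊2.470⌋ = 2 → row 2 (counted from top)

(2, 3)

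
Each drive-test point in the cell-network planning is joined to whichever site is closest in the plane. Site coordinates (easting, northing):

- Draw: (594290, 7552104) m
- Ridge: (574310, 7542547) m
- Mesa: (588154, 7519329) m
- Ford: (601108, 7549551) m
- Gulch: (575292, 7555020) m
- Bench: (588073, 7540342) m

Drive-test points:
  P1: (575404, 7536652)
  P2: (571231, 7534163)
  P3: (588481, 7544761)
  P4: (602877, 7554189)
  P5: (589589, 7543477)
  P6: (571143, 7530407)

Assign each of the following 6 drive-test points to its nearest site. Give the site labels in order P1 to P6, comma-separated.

P1 → Ridge (d²=35947861.00)
P2 → Ridge (d²=79771697.00)
P3 → Bench (d²=19694025.00)
P4 → Ford (d²=24640405.00)
P5 → Bench (d²=12126481.00)
P6 → Ridge (d²=157409489.00)

Ridge, Ridge, Bench, Ford, Bench, Ridge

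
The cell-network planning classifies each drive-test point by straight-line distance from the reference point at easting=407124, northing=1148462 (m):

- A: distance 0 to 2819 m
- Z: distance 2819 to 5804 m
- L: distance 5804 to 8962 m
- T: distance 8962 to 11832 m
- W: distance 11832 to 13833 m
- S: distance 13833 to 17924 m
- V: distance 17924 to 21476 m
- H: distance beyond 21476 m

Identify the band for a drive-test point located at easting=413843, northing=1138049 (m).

Distance = √((413843−407124)² + (1138049−1148462)²) = √(45144961.000 + 108430569.000) = 12392.559 m.
11832 ≤ 12392.559 < 13833 → W.

W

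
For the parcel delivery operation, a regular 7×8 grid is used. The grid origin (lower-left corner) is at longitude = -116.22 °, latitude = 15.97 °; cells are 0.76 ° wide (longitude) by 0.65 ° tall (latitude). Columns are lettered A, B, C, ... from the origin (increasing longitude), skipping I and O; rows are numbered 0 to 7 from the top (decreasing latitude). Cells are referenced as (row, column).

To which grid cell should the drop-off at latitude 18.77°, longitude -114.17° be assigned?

Column index: ⌊(-114.17 − -116.22) / 0.76⌋ = ⌊2.697⌋ = 2 → column C
Row offset from origin: ⌊(18.77 − 15.97) / 0.65⌋ = ⌊4.308⌋ = 4 → row 3 (counted from top)

(3, C)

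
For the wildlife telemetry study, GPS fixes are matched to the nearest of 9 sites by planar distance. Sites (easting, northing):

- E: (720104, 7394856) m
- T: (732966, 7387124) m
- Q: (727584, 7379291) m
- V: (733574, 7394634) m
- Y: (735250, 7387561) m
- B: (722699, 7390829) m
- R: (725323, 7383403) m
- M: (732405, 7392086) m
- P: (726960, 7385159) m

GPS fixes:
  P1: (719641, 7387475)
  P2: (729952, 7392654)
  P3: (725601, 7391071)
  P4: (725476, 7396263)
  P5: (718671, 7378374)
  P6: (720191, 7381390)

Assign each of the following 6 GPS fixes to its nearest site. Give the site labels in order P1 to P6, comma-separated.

P1 → B (d²=20600680.00)
P2 → M (d²=6339833.00)
P3 → B (d²=8480168.00)
P4 → E (d²=30838033.00)
P5 → R (d²=69539945.00)
P6 → R (d²=30389593.00)

B, M, B, E, R, R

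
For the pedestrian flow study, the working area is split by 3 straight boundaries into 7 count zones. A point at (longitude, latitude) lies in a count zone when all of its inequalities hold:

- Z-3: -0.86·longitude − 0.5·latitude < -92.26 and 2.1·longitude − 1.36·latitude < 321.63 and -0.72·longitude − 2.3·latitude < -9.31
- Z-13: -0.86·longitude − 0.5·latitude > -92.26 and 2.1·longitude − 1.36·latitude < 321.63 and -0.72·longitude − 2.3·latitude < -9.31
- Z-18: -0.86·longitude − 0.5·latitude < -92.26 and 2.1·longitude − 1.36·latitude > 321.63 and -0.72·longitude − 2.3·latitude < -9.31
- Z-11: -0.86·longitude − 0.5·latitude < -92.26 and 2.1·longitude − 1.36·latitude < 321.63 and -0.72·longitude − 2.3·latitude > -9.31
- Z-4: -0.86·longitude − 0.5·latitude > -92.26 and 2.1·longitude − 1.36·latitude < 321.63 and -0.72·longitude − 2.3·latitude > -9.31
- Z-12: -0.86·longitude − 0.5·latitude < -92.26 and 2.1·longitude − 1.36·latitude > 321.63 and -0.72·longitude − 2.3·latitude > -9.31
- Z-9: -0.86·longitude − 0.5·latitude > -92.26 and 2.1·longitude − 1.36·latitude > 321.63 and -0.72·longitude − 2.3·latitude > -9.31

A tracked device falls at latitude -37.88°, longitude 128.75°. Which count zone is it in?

Z-9

-0.86·128.75 − 0.5·-37.88 = -91.785, which is > -92.26
2.1·128.75 − 1.36·-37.88 = 321.892, which is > 321.63
-0.72·128.75 − 2.3·-37.88 = -5.576, which is > -9.31
This sign pattern matches Z-9.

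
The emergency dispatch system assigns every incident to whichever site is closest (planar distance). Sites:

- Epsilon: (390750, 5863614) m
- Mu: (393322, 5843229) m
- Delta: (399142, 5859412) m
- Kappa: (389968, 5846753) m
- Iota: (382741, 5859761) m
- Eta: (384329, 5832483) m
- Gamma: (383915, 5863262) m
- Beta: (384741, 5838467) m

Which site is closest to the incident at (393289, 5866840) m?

Squared distances to each site:
Epsilon: 16853597.000; Mu: 557480410.000; Delta: 89432793.000; Kappa: 414516610.000; Iota: 161372545.000; Eta: 1260685049.000; Gamma: 100673960.000; Beta: 878095433.000.
Minimum at Epsilon.

Epsilon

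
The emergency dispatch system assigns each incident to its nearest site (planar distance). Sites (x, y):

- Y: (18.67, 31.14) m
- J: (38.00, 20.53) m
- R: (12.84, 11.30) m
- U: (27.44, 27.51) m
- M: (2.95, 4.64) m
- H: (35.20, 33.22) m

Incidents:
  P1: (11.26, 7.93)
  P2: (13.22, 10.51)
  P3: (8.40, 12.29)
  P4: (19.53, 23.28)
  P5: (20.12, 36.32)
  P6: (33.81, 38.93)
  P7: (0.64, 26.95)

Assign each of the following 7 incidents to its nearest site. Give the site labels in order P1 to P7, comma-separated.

R, R, R, Y, Y, H, Y

P1 → R (d²=13.85)
P2 → R (d²=0.77)
P3 → R (d²=20.69)
P4 → Y (d²=62.52)
P5 → Y (d²=28.93)
P6 → H (d²=34.54)
P7 → Y (d²=342.64)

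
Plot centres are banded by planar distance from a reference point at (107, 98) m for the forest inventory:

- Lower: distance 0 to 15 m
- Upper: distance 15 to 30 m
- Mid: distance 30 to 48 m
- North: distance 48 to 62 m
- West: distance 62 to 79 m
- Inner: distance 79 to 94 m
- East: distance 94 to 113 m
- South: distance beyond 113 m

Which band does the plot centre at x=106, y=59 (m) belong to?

Distance = √((106−107)² + (59−98)²) = √(1.000 + 1521.000) = 39.013 m.
30 ≤ 39.013 < 48 → Mid.

Mid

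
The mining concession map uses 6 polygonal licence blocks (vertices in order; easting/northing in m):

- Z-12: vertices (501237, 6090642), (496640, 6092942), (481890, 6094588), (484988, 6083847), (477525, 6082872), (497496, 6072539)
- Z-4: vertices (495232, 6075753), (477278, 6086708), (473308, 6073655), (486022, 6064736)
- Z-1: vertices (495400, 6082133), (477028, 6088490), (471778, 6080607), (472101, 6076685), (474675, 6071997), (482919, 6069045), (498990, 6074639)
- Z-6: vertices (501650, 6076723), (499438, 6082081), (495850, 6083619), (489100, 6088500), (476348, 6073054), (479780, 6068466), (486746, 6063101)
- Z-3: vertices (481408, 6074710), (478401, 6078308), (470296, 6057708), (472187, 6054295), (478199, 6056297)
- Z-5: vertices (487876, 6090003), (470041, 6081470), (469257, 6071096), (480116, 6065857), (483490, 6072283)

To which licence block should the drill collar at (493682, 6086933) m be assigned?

Cast a ray rightward from (493682, 6086933). For each polygon, the edges (by vertex number in listed order) whose endpoints lie on opposite sides of northing = 6086933, where each meets that height, and whether that is right or left of the point:
Z-12: 3–4 at easting≈484097.9 (left), 6–1 at easting≈500470.5 (right) → 1 crossing.
Z-4: no edge straddles that height → 0 crossings.
Z-1: 1–2 at easting≈481527.8 (left), 2–3 at easting≈475991.1 (left) → 0 crossings.
Z-6: 3–4 at easting≈491267.0 (left), 4–5 at easting≈487806.3 (left) → 0 crossings.
Z-3: no edge straddles that height → 0 crossings.
Z-5: 1–2 at easting≈481459.3 (left), 5–1 at easting≈487116.1 (left) → 0 crossings.
Only Z-12 has an odd count, so the point is inside Z-12.

Z-12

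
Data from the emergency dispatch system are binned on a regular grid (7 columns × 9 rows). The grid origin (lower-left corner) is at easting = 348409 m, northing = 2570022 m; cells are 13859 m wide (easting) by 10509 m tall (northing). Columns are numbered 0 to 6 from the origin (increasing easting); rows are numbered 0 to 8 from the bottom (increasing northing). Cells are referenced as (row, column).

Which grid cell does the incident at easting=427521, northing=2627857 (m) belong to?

(5, 5)

Column index: ⌊(427521 − 348409) / 13859⌋ = ⌊5.708⌋ = 5
Row offset from origin: ⌊(2627857 − 2570022) / 10509⌋ = ⌊5.503⌋ = 5 → row 5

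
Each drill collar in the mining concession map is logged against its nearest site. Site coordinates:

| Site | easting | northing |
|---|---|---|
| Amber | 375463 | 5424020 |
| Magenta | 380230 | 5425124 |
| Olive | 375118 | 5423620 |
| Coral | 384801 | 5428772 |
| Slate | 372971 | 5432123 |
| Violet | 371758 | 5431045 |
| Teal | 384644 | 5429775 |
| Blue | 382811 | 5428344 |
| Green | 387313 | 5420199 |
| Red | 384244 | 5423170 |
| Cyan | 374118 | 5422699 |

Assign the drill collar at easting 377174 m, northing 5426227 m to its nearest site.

Squared distances to each site:
Amber: 7798370.000; Magenta: 10555745.000; Olive: 11023585.000; Coral: 64648154.000; Slate: 52428025.000; Violet: 52546180.000; Teal: 68389204.000; Blue: 36257458.000; Green: 139136105.000; Red: 59330149.000; Cyan: 21785920.000.
Minimum at Amber.

Amber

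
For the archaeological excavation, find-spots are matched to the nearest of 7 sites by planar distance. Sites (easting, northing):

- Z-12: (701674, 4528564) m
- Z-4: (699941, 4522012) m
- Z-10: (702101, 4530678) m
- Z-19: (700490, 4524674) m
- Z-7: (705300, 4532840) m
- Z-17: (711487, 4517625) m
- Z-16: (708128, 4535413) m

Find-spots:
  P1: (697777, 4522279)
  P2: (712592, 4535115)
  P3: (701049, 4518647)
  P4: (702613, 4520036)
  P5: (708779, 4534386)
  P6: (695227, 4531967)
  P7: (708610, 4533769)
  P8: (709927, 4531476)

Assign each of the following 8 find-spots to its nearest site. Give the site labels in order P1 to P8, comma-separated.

Z-4, Z-16, Z-4, Z-4, Z-16, Z-10, Z-16, Z-16

P1 → Z-4 (d²=4754185.00)
P2 → Z-16 (d²=20016100.00)
P3 → Z-4 (d²=12550889.00)
P4 → Z-4 (d²=11044160.00)
P5 → Z-16 (d²=1478530.00)
P6 → Z-10 (d²=48913397.00)
P7 → Z-16 (d²=2935060.00)
P8 → Z-16 (d²=18736370.00)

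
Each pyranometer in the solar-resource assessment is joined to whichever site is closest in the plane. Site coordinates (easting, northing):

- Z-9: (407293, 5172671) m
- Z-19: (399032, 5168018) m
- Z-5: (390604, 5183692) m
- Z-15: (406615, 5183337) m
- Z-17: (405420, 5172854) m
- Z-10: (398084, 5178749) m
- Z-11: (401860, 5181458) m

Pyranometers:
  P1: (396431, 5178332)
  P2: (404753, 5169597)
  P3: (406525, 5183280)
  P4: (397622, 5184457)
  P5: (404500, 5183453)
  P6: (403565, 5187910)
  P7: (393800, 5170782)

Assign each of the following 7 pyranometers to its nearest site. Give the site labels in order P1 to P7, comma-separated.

P1 → Z-10 (d²=2906298.00)
P2 → Z-17 (d²=11052938.00)
P3 → Z-15 (d²=11349.00)
P4 → Z-11 (d²=26954645.00)
P5 → Z-15 (d²=4486681.00)
P6 → Z-15 (d²=30214829.00)
P7 → Z-19 (d²=35013520.00)

Z-10, Z-17, Z-15, Z-11, Z-15, Z-15, Z-19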